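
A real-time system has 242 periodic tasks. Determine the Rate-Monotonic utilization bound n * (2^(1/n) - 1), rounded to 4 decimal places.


Compute 2^(1/242) = 1.0028683504
Subtract 1: 1.0028683504 - 1 = 0.0028683504
Multiply by n: 242 * 0.0028683504 = 0.6941407968
Round to 4 dp: 0.6941

0.6941


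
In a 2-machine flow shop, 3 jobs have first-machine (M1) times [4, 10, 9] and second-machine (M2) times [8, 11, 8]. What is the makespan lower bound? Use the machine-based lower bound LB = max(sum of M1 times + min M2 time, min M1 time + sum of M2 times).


LB1 = sum(M1 times) + min(M2 times) = 23 + 8 = 31
LB2 = min(M1 times) + sum(M2 times) = 4 + 27 = 31
Lower bound = max(LB1, LB2) = max(31, 31) = 31

31


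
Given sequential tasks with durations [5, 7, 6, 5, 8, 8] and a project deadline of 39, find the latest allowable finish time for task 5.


LF(activity 5) = deadline - sum of successor durations
Successors: activities 6 through 6 with durations [8]
Sum of successor durations = 8
LF = 39 - 8 = 31

31


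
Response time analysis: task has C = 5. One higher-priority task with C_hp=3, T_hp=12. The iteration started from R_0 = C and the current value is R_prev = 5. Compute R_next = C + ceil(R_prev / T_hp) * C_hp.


R_next = C + ceil(R_prev / T_hp) * C_hp
ceil(5 / 12) = ceil(0.4167) = 1
Interference = 1 * 3 = 3
R_next = 5 + 3 = 8

8


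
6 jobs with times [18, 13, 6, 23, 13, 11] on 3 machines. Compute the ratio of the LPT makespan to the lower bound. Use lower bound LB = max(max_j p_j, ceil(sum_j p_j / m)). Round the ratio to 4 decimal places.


LPT order: [23, 18, 13, 13, 11, 6]
Machine loads after assignment: [29, 29, 26]
LPT makespan = 29
Lower bound = max(max_job, ceil(total/3)) = max(23, 28) = 28
Ratio = 29 / 28 = 1.0357

1.0357


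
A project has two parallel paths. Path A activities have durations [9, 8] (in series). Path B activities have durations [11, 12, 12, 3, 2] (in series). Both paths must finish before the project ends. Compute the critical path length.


Path A total = 9 + 8 = 17
Path B total = 11 + 12 + 12 + 3 + 2 = 40
Critical path = longest path = max(17, 40) = 40

40


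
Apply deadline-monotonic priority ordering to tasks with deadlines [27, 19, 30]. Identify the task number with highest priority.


Sort tasks by relative deadline (ascending):
  Task 2: deadline = 19
  Task 1: deadline = 27
  Task 3: deadline = 30
Priority order (highest first): [2, 1, 3]
Highest priority task = 2

2


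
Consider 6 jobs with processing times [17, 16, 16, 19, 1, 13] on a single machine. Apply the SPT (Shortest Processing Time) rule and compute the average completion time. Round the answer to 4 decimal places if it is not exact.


Sort jobs by processing time (SPT order): [1, 13, 16, 16, 17, 19]
Compute completion times sequentially:
  Job 1: processing = 1, completes at 1
  Job 2: processing = 13, completes at 14
  Job 3: processing = 16, completes at 30
  Job 4: processing = 16, completes at 46
  Job 5: processing = 17, completes at 63
  Job 6: processing = 19, completes at 82
Sum of completion times = 236
Average completion time = 236/6 = 39.3333

39.3333


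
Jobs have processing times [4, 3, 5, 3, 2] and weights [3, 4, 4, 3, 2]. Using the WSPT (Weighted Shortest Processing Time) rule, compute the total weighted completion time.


Compute p/w ratios and sort ascending (WSPT): [(3, 4), (3, 3), (2, 2), (5, 4), (4, 3)]
Compute weighted completion times:
  Job (p=3,w=4): C=3, w*C=4*3=12
  Job (p=3,w=3): C=6, w*C=3*6=18
  Job (p=2,w=2): C=8, w*C=2*8=16
  Job (p=5,w=4): C=13, w*C=4*13=52
  Job (p=4,w=3): C=17, w*C=3*17=51
Total weighted completion time = 149

149


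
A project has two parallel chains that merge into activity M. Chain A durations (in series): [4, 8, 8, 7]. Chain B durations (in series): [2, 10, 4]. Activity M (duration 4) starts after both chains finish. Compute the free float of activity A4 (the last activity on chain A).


ES(A4) = sum of predecessors on chain A = 20
EF(A4) = ES + duration = 20 + 7 = 27
Successor of A4 is M. ES(M) = max(sum(A), sum(B)) = max(27, 16) = 27
Free float = ES(successor) - EF(current) = 27 - 27 = 0

0


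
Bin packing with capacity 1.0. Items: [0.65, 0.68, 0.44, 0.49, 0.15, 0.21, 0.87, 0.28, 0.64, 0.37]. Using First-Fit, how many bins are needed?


Place items sequentially using First-Fit:
  Item 0.65 -> new Bin 1
  Item 0.68 -> new Bin 2
  Item 0.44 -> new Bin 3
  Item 0.49 -> Bin 3 (now 0.93)
  Item 0.15 -> Bin 1 (now 0.8)
  Item 0.21 -> Bin 2 (now 0.89)
  Item 0.87 -> new Bin 4
  Item 0.28 -> new Bin 5
  Item 0.64 -> Bin 5 (now 0.92)
  Item 0.37 -> new Bin 6
Total bins used = 6

6


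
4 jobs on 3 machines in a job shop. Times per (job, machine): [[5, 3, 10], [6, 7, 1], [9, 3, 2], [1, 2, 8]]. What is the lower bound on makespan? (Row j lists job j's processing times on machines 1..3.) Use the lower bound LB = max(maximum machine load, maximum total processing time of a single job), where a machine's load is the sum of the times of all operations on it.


Machine loads:
  Machine 1: 5 + 6 + 9 + 1 = 21
  Machine 2: 3 + 7 + 3 + 2 = 15
  Machine 3: 10 + 1 + 2 + 8 = 21
Max machine load = 21
Job totals:
  Job 1: 18
  Job 2: 14
  Job 3: 14
  Job 4: 11
Max job total = 18
Lower bound = max(21, 18) = 21

21


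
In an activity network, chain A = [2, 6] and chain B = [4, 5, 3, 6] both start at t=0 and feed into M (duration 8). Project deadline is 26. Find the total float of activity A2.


Forward pass: ES(A2) = sum of predecessors on chain A = 2
EF = ES + duration = 2 + 6 = 8
Backward pass: LF(M) = deadline = 26; LS(M) = 26 - 8 = 18
LF(A2) = LS(M) - sum(successors on chain A) = 18 - 0 = 18
LS = LF - duration = 18 - 6 = 12
Total float = LS - ES = 12 - 2 = 10

10


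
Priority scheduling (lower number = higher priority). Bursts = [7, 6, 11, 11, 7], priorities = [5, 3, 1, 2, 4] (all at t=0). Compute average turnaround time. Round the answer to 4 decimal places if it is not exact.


Sort by priority (ascending = highest first):
Order: [(1, 11), (2, 11), (3, 6), (4, 7), (5, 7)]
Completion times:
  Priority 1, burst=11, C=11
  Priority 2, burst=11, C=22
  Priority 3, burst=6, C=28
  Priority 4, burst=7, C=35
  Priority 5, burst=7, C=42
Average turnaround = 138/5 = 27.6

27.6


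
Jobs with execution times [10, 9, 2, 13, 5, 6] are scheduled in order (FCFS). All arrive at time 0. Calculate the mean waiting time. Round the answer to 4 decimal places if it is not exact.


FCFS order (as given): [10, 9, 2, 13, 5, 6]
Waiting times:
  Job 1: wait = 0
  Job 2: wait = 10
  Job 3: wait = 19
  Job 4: wait = 21
  Job 5: wait = 34
  Job 6: wait = 39
Sum of waiting times = 123
Average waiting time = 123/6 = 20.5

20.5


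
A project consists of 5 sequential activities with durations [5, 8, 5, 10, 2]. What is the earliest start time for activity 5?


Activity 5 starts after activities 1 through 4 complete.
Predecessor durations: [5, 8, 5, 10]
ES = 5 + 8 + 5 + 10 = 28

28


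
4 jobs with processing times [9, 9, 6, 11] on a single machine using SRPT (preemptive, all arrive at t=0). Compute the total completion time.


Since all jobs arrive at t=0, SRPT equals SPT ordering.
SPT order: [6, 9, 9, 11]
Completion times:
  Job 1: p=6, C=6
  Job 2: p=9, C=15
  Job 3: p=9, C=24
  Job 4: p=11, C=35
Total completion time = 6 + 15 + 24 + 35 = 80

80


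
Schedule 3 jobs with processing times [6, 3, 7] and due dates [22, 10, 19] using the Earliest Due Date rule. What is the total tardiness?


Sort by due date (EDD order): [(3, 10), (7, 19), (6, 22)]
Compute completion times and tardiness:
  Job 1: p=3, d=10, C=3, tardiness=max(0,3-10)=0
  Job 2: p=7, d=19, C=10, tardiness=max(0,10-19)=0
  Job 3: p=6, d=22, C=16, tardiness=max(0,16-22)=0
Total tardiness = 0

0


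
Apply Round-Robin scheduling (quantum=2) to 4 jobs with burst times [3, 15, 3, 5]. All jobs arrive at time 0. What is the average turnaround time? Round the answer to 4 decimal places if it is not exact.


Time quantum = 2
Execution trace:
  J1 runs 2 units, time = 2
  J2 runs 2 units, time = 4
  J3 runs 2 units, time = 6
  J4 runs 2 units, time = 8
  J1 runs 1 units, time = 9
  J2 runs 2 units, time = 11
  J3 runs 1 units, time = 12
  J4 runs 2 units, time = 14
  J2 runs 2 units, time = 16
  J4 runs 1 units, time = 17
  J2 runs 2 units, time = 19
  J2 runs 2 units, time = 21
  J2 runs 2 units, time = 23
  J2 runs 2 units, time = 25
  J2 runs 1 units, time = 26
Finish times: [9, 26, 12, 17]
Average turnaround = 64/4 = 16.0

16.0


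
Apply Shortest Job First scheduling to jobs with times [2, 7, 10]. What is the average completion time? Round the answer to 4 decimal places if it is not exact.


SJF order (ascending): [2, 7, 10]
Completion times:
  Job 1: burst=2, C=2
  Job 2: burst=7, C=9
  Job 3: burst=10, C=19
Average completion = 30/3 = 10.0

10.0


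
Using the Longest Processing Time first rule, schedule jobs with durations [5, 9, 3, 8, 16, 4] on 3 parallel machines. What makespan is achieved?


Sort jobs in decreasing order (LPT): [16, 9, 8, 5, 4, 3]
Assign each job to the least loaded machine:
  Machine 1: jobs [16], load = 16
  Machine 2: jobs [9, 4, 3], load = 16
  Machine 3: jobs [8, 5], load = 13
Makespan = max load = 16

16


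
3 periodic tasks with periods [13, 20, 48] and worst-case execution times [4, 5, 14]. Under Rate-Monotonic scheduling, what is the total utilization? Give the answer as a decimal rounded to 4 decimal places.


Compute individual utilizations (exact fractions):
  Task 1: C/T = 4/13 (approx. 0.3077)
  Task 2: C/T = 5/20 = 1/4 (approx. 0.25)
  Task 3: C/T = 14/48 = 7/24 (approx. 0.2917)
Total utilization U = 4/13 + 1/4 + 7/24 = 265/312
Rounded to 4 decimal places: U = 0.8494
RM (Liu & Layland) bound for 3 tasks = 0.779763; compare with U = 265/312 (approx. 0.849359)
bound < U <= 1, so the RM sufficient condition is not met (inconclusive; an exact test such as response-time analysis is needed).

0.8494


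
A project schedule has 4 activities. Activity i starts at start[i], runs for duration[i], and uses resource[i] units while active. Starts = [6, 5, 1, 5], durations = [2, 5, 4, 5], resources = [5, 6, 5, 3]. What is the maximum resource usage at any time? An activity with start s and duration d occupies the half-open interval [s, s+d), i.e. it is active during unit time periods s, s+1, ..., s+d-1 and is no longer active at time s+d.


Each activity i is active on [start_i, start_i + duration_i).
Compute total resource usage per time slot:
  t=0: active resources = [], total = 0
  t=1: active resources = [5], total = 5
  t=2: active resources = [5], total = 5
  t=3: active resources = [5], total = 5
  t=4: active resources = [5], total = 5
  t=5: active resources = [6, 3], total = 9
  t=6: active resources = [5, 6, 3], total = 14
  t=7: active resources = [5, 6, 3], total = 14
  t=8: active resources = [6, 3], total = 9
  t=9: active resources = [6, 3], total = 9
Peak resource demand = 14

14


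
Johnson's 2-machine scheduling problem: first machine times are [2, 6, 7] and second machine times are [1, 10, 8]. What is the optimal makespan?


Apply Johnson's rule:
  Group 1 (a <= b): [(2, 6, 10), (3, 7, 8)]
  Group 2 (a > b): [(1, 2, 1)]
Optimal job order: [2, 3, 1]
Schedule:
  Job 2: M1 done at 6, M2 done at 16
  Job 3: M1 done at 13, M2 done at 24
  Job 1: M1 done at 15, M2 done at 25
Makespan = 25

25


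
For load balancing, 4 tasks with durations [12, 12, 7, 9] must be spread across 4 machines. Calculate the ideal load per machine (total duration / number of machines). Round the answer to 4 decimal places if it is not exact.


Total processing time = 12 + 12 + 7 + 9 = 40
Number of machines = 4
Ideal balanced load = 40 / 4 = 10.0

10.0


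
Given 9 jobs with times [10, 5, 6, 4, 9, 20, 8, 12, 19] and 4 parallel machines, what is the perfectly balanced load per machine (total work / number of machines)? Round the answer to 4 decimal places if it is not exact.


Total processing time = 10 + 5 + 6 + 4 + 9 + 20 + 8 + 12 + 19 = 93
Number of machines = 4
Ideal balanced load = 93 / 4 = 23.25

23.25


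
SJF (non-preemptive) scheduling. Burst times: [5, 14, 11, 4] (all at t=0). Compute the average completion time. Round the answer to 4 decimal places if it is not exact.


SJF order (ascending): [4, 5, 11, 14]
Completion times:
  Job 1: burst=4, C=4
  Job 2: burst=5, C=9
  Job 3: burst=11, C=20
  Job 4: burst=14, C=34
Average completion = 67/4 = 16.75

16.75


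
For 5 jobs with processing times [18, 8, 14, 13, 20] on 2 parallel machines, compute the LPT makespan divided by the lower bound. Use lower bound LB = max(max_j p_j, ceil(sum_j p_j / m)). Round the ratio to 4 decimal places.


LPT order: [20, 18, 14, 13, 8]
Machine loads after assignment: [33, 40]
LPT makespan = 40
Lower bound = max(max_job, ceil(total/2)) = max(20, 37) = 37
Ratio = 40 / 37 = 1.0811

1.0811


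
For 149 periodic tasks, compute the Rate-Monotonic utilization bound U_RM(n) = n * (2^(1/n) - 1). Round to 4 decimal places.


Compute 2^(1/149) = 1.0046628318
Subtract 1: 1.0046628318 - 1 = 0.0046628318
Multiply by n: 149 * 0.0046628318 = 0.6947619382
Round to 4 dp: 0.6948

0.6948


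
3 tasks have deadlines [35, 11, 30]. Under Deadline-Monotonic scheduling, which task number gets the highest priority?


Sort tasks by relative deadline (ascending):
  Task 2: deadline = 11
  Task 3: deadline = 30
  Task 1: deadline = 35
Priority order (highest first): [2, 3, 1]
Highest priority task = 2

2


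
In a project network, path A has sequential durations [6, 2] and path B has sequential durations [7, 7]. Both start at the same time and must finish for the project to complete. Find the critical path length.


Path A total = 6 + 2 = 8
Path B total = 7 + 7 = 14
Critical path = longest path = max(8, 14) = 14

14


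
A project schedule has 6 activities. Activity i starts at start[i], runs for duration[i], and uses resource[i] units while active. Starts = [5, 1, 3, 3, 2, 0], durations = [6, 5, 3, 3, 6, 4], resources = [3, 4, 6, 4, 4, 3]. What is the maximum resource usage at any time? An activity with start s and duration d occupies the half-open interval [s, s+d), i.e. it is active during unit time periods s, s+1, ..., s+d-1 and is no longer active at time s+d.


Each activity i is active on [start_i, start_i + duration_i).
Compute total resource usage per time slot:
  t=0: active resources = [3], total = 3
  t=1: active resources = [4, 3], total = 7
  t=2: active resources = [4, 4, 3], total = 11
  t=3: active resources = [4, 6, 4, 4, 3], total = 21
  t=4: active resources = [4, 6, 4, 4], total = 18
  t=5: active resources = [3, 4, 6, 4, 4], total = 21
  t=6: active resources = [3, 4], total = 7
  t=7: active resources = [3, 4], total = 7
  t=8: active resources = [3], total = 3
  t=9: active resources = [3], total = 3
  t=10: active resources = [3], total = 3
Peak resource demand = 21

21


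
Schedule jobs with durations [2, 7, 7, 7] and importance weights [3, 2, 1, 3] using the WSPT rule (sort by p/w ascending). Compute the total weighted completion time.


Compute p/w ratios and sort ascending (WSPT): [(2, 3), (7, 3), (7, 2), (7, 1)]
Compute weighted completion times:
  Job (p=2,w=3): C=2, w*C=3*2=6
  Job (p=7,w=3): C=9, w*C=3*9=27
  Job (p=7,w=2): C=16, w*C=2*16=32
  Job (p=7,w=1): C=23, w*C=1*23=23
Total weighted completion time = 88

88


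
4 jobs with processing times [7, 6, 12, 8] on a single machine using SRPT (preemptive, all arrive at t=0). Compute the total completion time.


Since all jobs arrive at t=0, SRPT equals SPT ordering.
SPT order: [6, 7, 8, 12]
Completion times:
  Job 1: p=6, C=6
  Job 2: p=7, C=13
  Job 3: p=8, C=21
  Job 4: p=12, C=33
Total completion time = 6 + 13 + 21 + 33 = 73

73


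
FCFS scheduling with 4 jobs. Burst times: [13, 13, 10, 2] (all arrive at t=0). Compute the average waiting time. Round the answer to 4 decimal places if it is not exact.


FCFS order (as given): [13, 13, 10, 2]
Waiting times:
  Job 1: wait = 0
  Job 2: wait = 13
  Job 3: wait = 26
  Job 4: wait = 36
Sum of waiting times = 75
Average waiting time = 75/4 = 18.75

18.75


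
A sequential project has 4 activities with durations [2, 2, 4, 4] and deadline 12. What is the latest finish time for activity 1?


LF(activity 1) = deadline - sum of successor durations
Successors: activities 2 through 4 with durations [2, 4, 4]
Sum of successor durations = 10
LF = 12 - 10 = 2

2


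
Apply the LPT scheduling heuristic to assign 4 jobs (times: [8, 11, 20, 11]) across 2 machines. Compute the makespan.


Sort jobs in decreasing order (LPT): [20, 11, 11, 8]
Assign each job to the least loaded machine:
  Machine 1: jobs [20, 8], load = 28
  Machine 2: jobs [11, 11], load = 22
Makespan = max load = 28

28


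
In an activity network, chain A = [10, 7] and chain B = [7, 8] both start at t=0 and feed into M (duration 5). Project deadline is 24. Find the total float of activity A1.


Forward pass: ES(A1) = sum of predecessors on chain A = 0
EF = ES + duration = 0 + 10 = 10
Backward pass: LF(M) = deadline = 24; LS(M) = 24 - 5 = 19
LF(A1) = LS(M) - sum(successors on chain A) = 19 - 7 = 12
LS = LF - duration = 12 - 10 = 2
Total float = LS - ES = 2 - 0 = 2

2


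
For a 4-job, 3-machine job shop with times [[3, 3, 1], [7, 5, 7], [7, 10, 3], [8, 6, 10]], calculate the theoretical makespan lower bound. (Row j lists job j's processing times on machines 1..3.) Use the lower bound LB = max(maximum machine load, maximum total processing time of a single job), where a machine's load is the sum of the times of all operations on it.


Machine loads:
  Machine 1: 3 + 7 + 7 + 8 = 25
  Machine 2: 3 + 5 + 10 + 6 = 24
  Machine 3: 1 + 7 + 3 + 10 = 21
Max machine load = 25
Job totals:
  Job 1: 7
  Job 2: 19
  Job 3: 20
  Job 4: 24
Max job total = 24
Lower bound = max(25, 24) = 25

25


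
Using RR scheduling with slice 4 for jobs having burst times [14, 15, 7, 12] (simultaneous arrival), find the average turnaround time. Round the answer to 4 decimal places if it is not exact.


Time quantum = 4
Execution trace:
  J1 runs 4 units, time = 4
  J2 runs 4 units, time = 8
  J3 runs 4 units, time = 12
  J4 runs 4 units, time = 16
  J1 runs 4 units, time = 20
  J2 runs 4 units, time = 24
  J3 runs 3 units, time = 27
  J4 runs 4 units, time = 31
  J1 runs 4 units, time = 35
  J2 runs 4 units, time = 39
  J4 runs 4 units, time = 43
  J1 runs 2 units, time = 45
  J2 runs 3 units, time = 48
Finish times: [45, 48, 27, 43]
Average turnaround = 163/4 = 40.75

40.75


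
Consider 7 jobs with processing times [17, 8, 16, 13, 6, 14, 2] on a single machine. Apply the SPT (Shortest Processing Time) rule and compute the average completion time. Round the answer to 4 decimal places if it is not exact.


Sort jobs by processing time (SPT order): [2, 6, 8, 13, 14, 16, 17]
Compute completion times sequentially:
  Job 1: processing = 2, completes at 2
  Job 2: processing = 6, completes at 8
  Job 3: processing = 8, completes at 16
  Job 4: processing = 13, completes at 29
  Job 5: processing = 14, completes at 43
  Job 6: processing = 16, completes at 59
  Job 7: processing = 17, completes at 76
Sum of completion times = 233
Average completion time = 233/7 = 33.2857

33.2857


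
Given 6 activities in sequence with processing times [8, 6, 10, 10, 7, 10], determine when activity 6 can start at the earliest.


Activity 6 starts after activities 1 through 5 complete.
Predecessor durations: [8, 6, 10, 10, 7]
ES = 8 + 6 + 10 + 10 + 7 = 41

41


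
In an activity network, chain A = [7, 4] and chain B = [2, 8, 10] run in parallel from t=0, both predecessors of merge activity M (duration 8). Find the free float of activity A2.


ES(A2) = sum of predecessors on chain A = 7
EF(A2) = ES + duration = 7 + 4 = 11
Successor of A2 is M. ES(M) = max(sum(A), sum(B)) = max(11, 20) = 20
Free float = ES(successor) - EF(current) = 20 - 11 = 9

9


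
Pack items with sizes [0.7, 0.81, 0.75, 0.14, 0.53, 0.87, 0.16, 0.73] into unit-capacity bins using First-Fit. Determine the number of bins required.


Place items sequentially using First-Fit:
  Item 0.7 -> new Bin 1
  Item 0.81 -> new Bin 2
  Item 0.75 -> new Bin 3
  Item 0.14 -> Bin 1 (now 0.84)
  Item 0.53 -> new Bin 4
  Item 0.87 -> new Bin 5
  Item 0.16 -> Bin 1 (now 1.0)
  Item 0.73 -> new Bin 6
Total bins used = 6

6


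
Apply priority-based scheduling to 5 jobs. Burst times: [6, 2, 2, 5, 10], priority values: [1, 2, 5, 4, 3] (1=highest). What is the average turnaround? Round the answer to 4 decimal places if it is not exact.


Sort by priority (ascending = highest first):
Order: [(1, 6), (2, 2), (3, 10), (4, 5), (5, 2)]
Completion times:
  Priority 1, burst=6, C=6
  Priority 2, burst=2, C=8
  Priority 3, burst=10, C=18
  Priority 4, burst=5, C=23
  Priority 5, burst=2, C=25
Average turnaround = 80/5 = 16.0

16.0


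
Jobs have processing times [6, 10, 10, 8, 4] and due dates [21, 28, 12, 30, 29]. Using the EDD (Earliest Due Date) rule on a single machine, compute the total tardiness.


Sort by due date (EDD order): [(10, 12), (6, 21), (10, 28), (4, 29), (8, 30)]
Compute completion times and tardiness:
  Job 1: p=10, d=12, C=10, tardiness=max(0,10-12)=0
  Job 2: p=6, d=21, C=16, tardiness=max(0,16-21)=0
  Job 3: p=10, d=28, C=26, tardiness=max(0,26-28)=0
  Job 4: p=4, d=29, C=30, tardiness=max(0,30-29)=1
  Job 5: p=8, d=30, C=38, tardiness=max(0,38-30)=8
Total tardiness = 9

9


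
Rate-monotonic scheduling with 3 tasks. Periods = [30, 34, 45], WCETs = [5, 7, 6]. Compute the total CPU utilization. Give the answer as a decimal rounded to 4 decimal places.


Compute individual utilizations (exact fractions):
  Task 1: C/T = 5/30 = 1/6 (approx. 0.1667)
  Task 2: C/T = 7/34 (approx. 0.2059)
  Task 3: C/T = 6/45 = 2/15 (approx. 0.1333)
Total utilization U = 1/6 + 7/34 + 2/15 = 43/85
Rounded to 4 decimal places: U = 0.5059
RM (Liu & Layland) bound for 3 tasks = 0.779763; compare with U = 43/85 (approx. 0.505882)
U <= bound, so schedulable by RM sufficient condition.

0.5059


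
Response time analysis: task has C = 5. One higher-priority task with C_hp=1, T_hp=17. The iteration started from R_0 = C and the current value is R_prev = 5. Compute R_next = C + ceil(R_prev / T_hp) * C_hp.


R_next = C + ceil(R_prev / T_hp) * C_hp
ceil(5 / 17) = ceil(0.2941) = 1
Interference = 1 * 1 = 1
R_next = 5 + 1 = 6

6


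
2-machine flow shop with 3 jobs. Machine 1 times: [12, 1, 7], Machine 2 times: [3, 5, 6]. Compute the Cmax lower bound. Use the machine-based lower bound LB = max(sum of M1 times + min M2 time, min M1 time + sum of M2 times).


LB1 = sum(M1 times) + min(M2 times) = 20 + 3 = 23
LB2 = min(M1 times) + sum(M2 times) = 1 + 14 = 15
Lower bound = max(LB1, LB2) = max(23, 15) = 23

23


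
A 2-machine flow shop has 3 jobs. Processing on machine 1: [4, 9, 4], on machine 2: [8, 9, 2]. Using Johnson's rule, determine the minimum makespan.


Apply Johnson's rule:
  Group 1 (a <= b): [(1, 4, 8), (2, 9, 9)]
  Group 2 (a > b): [(3, 4, 2)]
Optimal job order: [1, 2, 3]
Schedule:
  Job 1: M1 done at 4, M2 done at 12
  Job 2: M1 done at 13, M2 done at 22
  Job 3: M1 done at 17, M2 done at 24
Makespan = 24

24


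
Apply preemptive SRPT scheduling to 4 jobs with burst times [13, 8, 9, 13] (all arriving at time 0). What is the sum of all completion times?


Since all jobs arrive at t=0, SRPT equals SPT ordering.
SPT order: [8, 9, 13, 13]
Completion times:
  Job 1: p=8, C=8
  Job 2: p=9, C=17
  Job 3: p=13, C=30
  Job 4: p=13, C=43
Total completion time = 8 + 17 + 30 + 43 = 98

98


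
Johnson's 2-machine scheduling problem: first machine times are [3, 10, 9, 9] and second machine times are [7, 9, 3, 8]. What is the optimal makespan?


Apply Johnson's rule:
  Group 1 (a <= b): [(1, 3, 7)]
  Group 2 (a > b): [(2, 10, 9), (4, 9, 8), (3, 9, 3)]
Optimal job order: [1, 2, 4, 3]
Schedule:
  Job 1: M1 done at 3, M2 done at 10
  Job 2: M1 done at 13, M2 done at 22
  Job 4: M1 done at 22, M2 done at 30
  Job 3: M1 done at 31, M2 done at 34
Makespan = 34

34


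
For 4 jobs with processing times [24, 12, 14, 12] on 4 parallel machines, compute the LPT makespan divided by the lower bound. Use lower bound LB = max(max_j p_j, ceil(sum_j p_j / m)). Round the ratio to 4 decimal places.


LPT order: [24, 14, 12, 12]
Machine loads after assignment: [24, 14, 12, 12]
LPT makespan = 24
Lower bound = max(max_job, ceil(total/4)) = max(24, 16) = 24
Ratio = 24 / 24 = 1.0

1.0


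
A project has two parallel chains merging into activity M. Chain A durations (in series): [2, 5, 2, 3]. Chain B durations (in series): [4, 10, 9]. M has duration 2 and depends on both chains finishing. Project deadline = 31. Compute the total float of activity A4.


Forward pass: ES(A4) = sum of predecessors on chain A = 9
EF = ES + duration = 9 + 3 = 12
Backward pass: LF(M) = deadline = 31; LS(M) = 31 - 2 = 29
LF(A4) = LS(M) - sum(successors on chain A) = 29 - 0 = 29
LS = LF - duration = 29 - 3 = 26
Total float = LS - ES = 26 - 9 = 17

17


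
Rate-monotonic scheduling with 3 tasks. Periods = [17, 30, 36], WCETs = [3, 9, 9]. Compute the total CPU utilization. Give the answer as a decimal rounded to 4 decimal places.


Compute individual utilizations (exact fractions):
  Task 1: C/T = 3/17 (approx. 0.1765)
  Task 2: C/T = 9/30 = 3/10 (approx. 0.3)
  Task 3: C/T = 9/36 = 1/4 (approx. 0.25)
Total utilization U = 3/17 + 3/10 + 1/4 = 247/340
Rounded to 4 decimal places: U = 0.7265
RM (Liu & Layland) bound for 3 tasks = 0.779763; compare with U = 247/340 (approx. 0.726471)
U <= bound, so schedulable by RM sufficient condition.

0.7265


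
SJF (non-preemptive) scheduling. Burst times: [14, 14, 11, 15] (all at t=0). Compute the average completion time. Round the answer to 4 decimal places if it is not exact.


SJF order (ascending): [11, 14, 14, 15]
Completion times:
  Job 1: burst=11, C=11
  Job 2: burst=14, C=25
  Job 3: burst=14, C=39
  Job 4: burst=15, C=54
Average completion = 129/4 = 32.25

32.25


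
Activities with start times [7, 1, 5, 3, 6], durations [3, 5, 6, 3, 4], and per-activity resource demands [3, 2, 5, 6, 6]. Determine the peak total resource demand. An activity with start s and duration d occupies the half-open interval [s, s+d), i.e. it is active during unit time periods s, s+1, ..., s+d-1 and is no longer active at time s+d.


Each activity i is active on [start_i, start_i + duration_i).
Compute total resource usage per time slot:
  t=0: active resources = [], total = 0
  t=1: active resources = [2], total = 2
  t=2: active resources = [2], total = 2
  t=3: active resources = [2, 6], total = 8
  t=4: active resources = [2, 6], total = 8
  t=5: active resources = [2, 5, 6], total = 13
  t=6: active resources = [5, 6], total = 11
  t=7: active resources = [3, 5, 6], total = 14
  t=8: active resources = [3, 5, 6], total = 14
  t=9: active resources = [3, 5, 6], total = 14
  t=10: active resources = [5], total = 5
Peak resource demand = 14

14


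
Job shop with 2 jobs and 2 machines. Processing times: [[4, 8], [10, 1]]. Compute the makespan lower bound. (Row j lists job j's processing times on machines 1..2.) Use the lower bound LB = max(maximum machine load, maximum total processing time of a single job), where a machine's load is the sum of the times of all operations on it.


Machine loads:
  Machine 1: 4 + 10 = 14
  Machine 2: 8 + 1 = 9
Max machine load = 14
Job totals:
  Job 1: 12
  Job 2: 11
Max job total = 12
Lower bound = max(14, 12) = 14

14


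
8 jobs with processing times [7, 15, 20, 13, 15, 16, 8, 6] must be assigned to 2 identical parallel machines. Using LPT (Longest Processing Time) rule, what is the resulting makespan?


Sort jobs in decreasing order (LPT): [20, 16, 15, 15, 13, 8, 7, 6]
Assign each job to the least loaded machine:
  Machine 1: jobs [20, 15, 8, 7], load = 50
  Machine 2: jobs [16, 15, 13, 6], load = 50
Makespan = max load = 50

50


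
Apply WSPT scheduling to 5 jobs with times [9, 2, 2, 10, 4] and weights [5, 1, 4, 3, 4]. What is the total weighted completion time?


Compute p/w ratios and sort ascending (WSPT): [(2, 4), (4, 4), (9, 5), (2, 1), (10, 3)]
Compute weighted completion times:
  Job (p=2,w=4): C=2, w*C=4*2=8
  Job (p=4,w=4): C=6, w*C=4*6=24
  Job (p=9,w=5): C=15, w*C=5*15=75
  Job (p=2,w=1): C=17, w*C=1*17=17
  Job (p=10,w=3): C=27, w*C=3*27=81
Total weighted completion time = 205

205


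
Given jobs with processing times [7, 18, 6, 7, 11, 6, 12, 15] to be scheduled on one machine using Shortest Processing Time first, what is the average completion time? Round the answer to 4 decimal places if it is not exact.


Sort jobs by processing time (SPT order): [6, 6, 7, 7, 11, 12, 15, 18]
Compute completion times sequentially:
  Job 1: processing = 6, completes at 6
  Job 2: processing = 6, completes at 12
  Job 3: processing = 7, completes at 19
  Job 4: processing = 7, completes at 26
  Job 5: processing = 11, completes at 37
  Job 6: processing = 12, completes at 49
  Job 7: processing = 15, completes at 64
  Job 8: processing = 18, completes at 82
Sum of completion times = 295
Average completion time = 295/8 = 36.875

36.875


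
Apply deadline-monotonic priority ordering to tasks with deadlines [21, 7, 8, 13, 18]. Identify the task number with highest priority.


Sort tasks by relative deadline (ascending):
  Task 2: deadline = 7
  Task 3: deadline = 8
  Task 4: deadline = 13
  Task 5: deadline = 18
  Task 1: deadline = 21
Priority order (highest first): [2, 3, 4, 5, 1]
Highest priority task = 2

2


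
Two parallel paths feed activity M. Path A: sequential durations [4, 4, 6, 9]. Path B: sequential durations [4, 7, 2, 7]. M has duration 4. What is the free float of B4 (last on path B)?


ES(B4) = sum of predecessors on chain B = 13
EF(B4) = ES + duration = 13 + 7 = 20
Successor of B4 is M. ES(M) = max(sum(A), sum(B)) = max(23, 20) = 23
Free float = ES(successor) - EF(current) = 23 - 20 = 3

3


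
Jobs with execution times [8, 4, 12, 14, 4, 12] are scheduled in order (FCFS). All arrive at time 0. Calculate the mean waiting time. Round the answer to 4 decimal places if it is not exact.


FCFS order (as given): [8, 4, 12, 14, 4, 12]
Waiting times:
  Job 1: wait = 0
  Job 2: wait = 8
  Job 3: wait = 12
  Job 4: wait = 24
  Job 5: wait = 38
  Job 6: wait = 42
Sum of waiting times = 124
Average waiting time = 124/6 = 20.6667

20.6667


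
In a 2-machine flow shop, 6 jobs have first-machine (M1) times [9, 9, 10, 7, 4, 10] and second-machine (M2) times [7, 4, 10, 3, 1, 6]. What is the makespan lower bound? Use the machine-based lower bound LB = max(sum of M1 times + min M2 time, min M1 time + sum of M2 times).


LB1 = sum(M1 times) + min(M2 times) = 49 + 1 = 50
LB2 = min(M1 times) + sum(M2 times) = 4 + 31 = 35
Lower bound = max(LB1, LB2) = max(50, 35) = 50

50


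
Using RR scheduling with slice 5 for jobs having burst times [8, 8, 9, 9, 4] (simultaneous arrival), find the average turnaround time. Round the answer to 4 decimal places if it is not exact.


Time quantum = 5
Execution trace:
  J1 runs 5 units, time = 5
  J2 runs 5 units, time = 10
  J3 runs 5 units, time = 15
  J4 runs 5 units, time = 20
  J5 runs 4 units, time = 24
  J1 runs 3 units, time = 27
  J2 runs 3 units, time = 30
  J3 runs 4 units, time = 34
  J4 runs 4 units, time = 38
Finish times: [27, 30, 34, 38, 24]
Average turnaround = 153/5 = 30.6

30.6


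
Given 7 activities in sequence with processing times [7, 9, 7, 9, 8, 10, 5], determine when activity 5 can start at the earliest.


Activity 5 starts after activities 1 through 4 complete.
Predecessor durations: [7, 9, 7, 9]
ES = 7 + 9 + 7 + 9 = 32

32


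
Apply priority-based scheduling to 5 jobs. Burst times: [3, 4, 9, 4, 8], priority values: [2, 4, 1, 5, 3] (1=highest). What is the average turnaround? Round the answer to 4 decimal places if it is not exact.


Sort by priority (ascending = highest first):
Order: [(1, 9), (2, 3), (3, 8), (4, 4), (5, 4)]
Completion times:
  Priority 1, burst=9, C=9
  Priority 2, burst=3, C=12
  Priority 3, burst=8, C=20
  Priority 4, burst=4, C=24
  Priority 5, burst=4, C=28
Average turnaround = 93/5 = 18.6

18.6


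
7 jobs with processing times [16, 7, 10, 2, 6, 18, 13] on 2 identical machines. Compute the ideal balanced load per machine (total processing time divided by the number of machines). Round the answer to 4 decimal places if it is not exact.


Total processing time = 16 + 7 + 10 + 2 + 6 + 18 + 13 = 72
Number of machines = 2
Ideal balanced load = 72 / 2 = 36.0

36.0


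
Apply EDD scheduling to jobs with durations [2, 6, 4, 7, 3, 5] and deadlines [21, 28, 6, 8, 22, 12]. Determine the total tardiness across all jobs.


Sort by due date (EDD order): [(4, 6), (7, 8), (5, 12), (2, 21), (3, 22), (6, 28)]
Compute completion times and tardiness:
  Job 1: p=4, d=6, C=4, tardiness=max(0,4-6)=0
  Job 2: p=7, d=8, C=11, tardiness=max(0,11-8)=3
  Job 3: p=5, d=12, C=16, tardiness=max(0,16-12)=4
  Job 4: p=2, d=21, C=18, tardiness=max(0,18-21)=0
  Job 5: p=3, d=22, C=21, tardiness=max(0,21-22)=0
  Job 6: p=6, d=28, C=27, tardiness=max(0,27-28)=0
Total tardiness = 7

7


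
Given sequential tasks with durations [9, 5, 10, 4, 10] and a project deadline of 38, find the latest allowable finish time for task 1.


LF(activity 1) = deadline - sum of successor durations
Successors: activities 2 through 5 with durations [5, 10, 4, 10]
Sum of successor durations = 29
LF = 38 - 29 = 9

9


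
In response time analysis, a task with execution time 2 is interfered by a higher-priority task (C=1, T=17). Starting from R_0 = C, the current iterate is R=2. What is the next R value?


R_next = C + ceil(R_prev / T_hp) * C_hp
ceil(2 / 17) = ceil(0.1176) = 1
Interference = 1 * 1 = 1
R_next = 2 + 1 = 3

3


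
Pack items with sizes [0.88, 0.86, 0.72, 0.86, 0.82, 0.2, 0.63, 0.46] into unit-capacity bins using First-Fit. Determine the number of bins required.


Place items sequentially using First-Fit:
  Item 0.88 -> new Bin 1
  Item 0.86 -> new Bin 2
  Item 0.72 -> new Bin 3
  Item 0.86 -> new Bin 4
  Item 0.82 -> new Bin 5
  Item 0.2 -> Bin 3 (now 0.92)
  Item 0.63 -> new Bin 6
  Item 0.46 -> new Bin 7
Total bins used = 7

7


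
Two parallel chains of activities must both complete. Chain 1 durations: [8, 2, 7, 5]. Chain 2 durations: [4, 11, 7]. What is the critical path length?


Path A total = 8 + 2 + 7 + 5 = 22
Path B total = 4 + 11 + 7 = 22
Critical path = longest path = max(22, 22) = 22

22


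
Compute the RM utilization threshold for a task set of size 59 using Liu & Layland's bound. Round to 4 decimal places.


Compute 2^(1/59) = 1.0118175391
Subtract 1: 1.0118175391 - 1 = 0.0118175391
Multiply by n: 59 * 0.0118175391 = 0.6972348069
Round to 4 dp: 0.6972

0.6972


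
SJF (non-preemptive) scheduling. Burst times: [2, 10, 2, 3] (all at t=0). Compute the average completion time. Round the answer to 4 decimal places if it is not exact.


SJF order (ascending): [2, 2, 3, 10]
Completion times:
  Job 1: burst=2, C=2
  Job 2: burst=2, C=4
  Job 3: burst=3, C=7
  Job 4: burst=10, C=17
Average completion = 30/4 = 7.5

7.5


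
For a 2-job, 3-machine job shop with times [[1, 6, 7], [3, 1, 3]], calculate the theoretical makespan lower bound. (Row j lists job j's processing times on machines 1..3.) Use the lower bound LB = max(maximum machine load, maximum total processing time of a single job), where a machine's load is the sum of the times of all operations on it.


Machine loads:
  Machine 1: 1 + 3 = 4
  Machine 2: 6 + 1 = 7
  Machine 3: 7 + 3 = 10
Max machine load = 10
Job totals:
  Job 1: 14
  Job 2: 7
Max job total = 14
Lower bound = max(10, 14) = 14

14


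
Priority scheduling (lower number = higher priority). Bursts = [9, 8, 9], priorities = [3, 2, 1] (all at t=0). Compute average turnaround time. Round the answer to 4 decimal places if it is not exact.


Sort by priority (ascending = highest first):
Order: [(1, 9), (2, 8), (3, 9)]
Completion times:
  Priority 1, burst=9, C=9
  Priority 2, burst=8, C=17
  Priority 3, burst=9, C=26
Average turnaround = 52/3 = 17.3333

17.3333


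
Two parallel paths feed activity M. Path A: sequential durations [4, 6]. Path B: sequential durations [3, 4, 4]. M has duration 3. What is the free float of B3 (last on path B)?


ES(B3) = sum of predecessors on chain B = 7
EF(B3) = ES + duration = 7 + 4 = 11
Successor of B3 is M. ES(M) = max(sum(A), sum(B)) = max(10, 11) = 11
Free float = ES(successor) - EF(current) = 11 - 11 = 0

0


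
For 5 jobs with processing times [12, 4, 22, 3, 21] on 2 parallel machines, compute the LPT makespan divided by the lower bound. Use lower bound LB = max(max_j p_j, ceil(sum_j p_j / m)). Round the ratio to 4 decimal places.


LPT order: [22, 21, 12, 4, 3]
Machine loads after assignment: [29, 33]
LPT makespan = 33
Lower bound = max(max_job, ceil(total/2)) = max(22, 31) = 31
Ratio = 33 / 31 = 1.0645

1.0645


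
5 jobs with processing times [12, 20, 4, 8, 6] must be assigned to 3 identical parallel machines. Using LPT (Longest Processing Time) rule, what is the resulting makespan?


Sort jobs in decreasing order (LPT): [20, 12, 8, 6, 4]
Assign each job to the least loaded machine:
  Machine 1: jobs [20], load = 20
  Machine 2: jobs [12, 4], load = 16
  Machine 3: jobs [8, 6], load = 14
Makespan = max load = 20

20


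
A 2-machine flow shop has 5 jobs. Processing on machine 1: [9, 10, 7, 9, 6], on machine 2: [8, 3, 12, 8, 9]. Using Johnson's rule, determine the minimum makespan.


Apply Johnson's rule:
  Group 1 (a <= b): [(5, 6, 9), (3, 7, 12)]
  Group 2 (a > b): [(1, 9, 8), (4, 9, 8), (2, 10, 3)]
Optimal job order: [5, 3, 1, 4, 2]
Schedule:
  Job 5: M1 done at 6, M2 done at 15
  Job 3: M1 done at 13, M2 done at 27
  Job 1: M1 done at 22, M2 done at 35
  Job 4: M1 done at 31, M2 done at 43
  Job 2: M1 done at 41, M2 done at 46
Makespan = 46

46


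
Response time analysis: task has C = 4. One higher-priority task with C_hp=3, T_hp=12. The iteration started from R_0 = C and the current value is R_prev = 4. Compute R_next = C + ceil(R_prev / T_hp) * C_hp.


R_next = C + ceil(R_prev / T_hp) * C_hp
ceil(4 / 12) = ceil(0.3333) = 1
Interference = 1 * 3 = 3
R_next = 4 + 3 = 7

7


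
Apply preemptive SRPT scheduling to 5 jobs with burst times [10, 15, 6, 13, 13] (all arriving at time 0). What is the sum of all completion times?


Since all jobs arrive at t=0, SRPT equals SPT ordering.
SPT order: [6, 10, 13, 13, 15]
Completion times:
  Job 1: p=6, C=6
  Job 2: p=10, C=16
  Job 3: p=13, C=29
  Job 4: p=13, C=42
  Job 5: p=15, C=57
Total completion time = 6 + 16 + 29 + 42 + 57 = 150

150


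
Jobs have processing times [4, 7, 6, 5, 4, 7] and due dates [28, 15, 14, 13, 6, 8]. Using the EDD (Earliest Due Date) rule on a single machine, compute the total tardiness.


Sort by due date (EDD order): [(4, 6), (7, 8), (5, 13), (6, 14), (7, 15), (4, 28)]
Compute completion times and tardiness:
  Job 1: p=4, d=6, C=4, tardiness=max(0,4-6)=0
  Job 2: p=7, d=8, C=11, tardiness=max(0,11-8)=3
  Job 3: p=5, d=13, C=16, tardiness=max(0,16-13)=3
  Job 4: p=6, d=14, C=22, tardiness=max(0,22-14)=8
  Job 5: p=7, d=15, C=29, tardiness=max(0,29-15)=14
  Job 6: p=4, d=28, C=33, tardiness=max(0,33-28)=5
Total tardiness = 33

33


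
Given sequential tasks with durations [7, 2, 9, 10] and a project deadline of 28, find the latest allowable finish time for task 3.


LF(activity 3) = deadline - sum of successor durations
Successors: activities 4 through 4 with durations [10]
Sum of successor durations = 10
LF = 28 - 10 = 18

18


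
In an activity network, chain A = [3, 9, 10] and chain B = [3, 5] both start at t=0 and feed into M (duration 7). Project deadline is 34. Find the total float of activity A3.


Forward pass: ES(A3) = sum of predecessors on chain A = 12
EF = ES + duration = 12 + 10 = 22
Backward pass: LF(M) = deadline = 34; LS(M) = 34 - 7 = 27
LF(A3) = LS(M) - sum(successors on chain A) = 27 - 0 = 27
LS = LF - duration = 27 - 10 = 17
Total float = LS - ES = 17 - 12 = 5

5


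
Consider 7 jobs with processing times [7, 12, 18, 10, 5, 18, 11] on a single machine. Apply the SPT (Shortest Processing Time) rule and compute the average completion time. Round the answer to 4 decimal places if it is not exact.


Sort jobs by processing time (SPT order): [5, 7, 10, 11, 12, 18, 18]
Compute completion times sequentially:
  Job 1: processing = 5, completes at 5
  Job 2: processing = 7, completes at 12
  Job 3: processing = 10, completes at 22
  Job 4: processing = 11, completes at 33
  Job 5: processing = 12, completes at 45
  Job 6: processing = 18, completes at 63
  Job 7: processing = 18, completes at 81
Sum of completion times = 261
Average completion time = 261/7 = 37.2857

37.2857
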